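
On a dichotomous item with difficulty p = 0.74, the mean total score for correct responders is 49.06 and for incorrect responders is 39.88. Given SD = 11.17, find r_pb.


q = 1 - p = 0.26
rpb = ((M1 - M0) / SD) * sqrt(p * q)
rpb = ((49.06 - 39.88) / 11.17) * sqrt(0.74 * 0.26)
rpb = 0.3605

0.3605


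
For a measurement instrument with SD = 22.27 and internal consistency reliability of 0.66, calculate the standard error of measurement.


SEM = SD * sqrt(1 - rxx)
SEM = 22.27 * sqrt(1 - 0.66)
SEM = 22.27 * sqrt(0.34) = 22.27 * 0.583095
SEM = 12.9855

12.9855


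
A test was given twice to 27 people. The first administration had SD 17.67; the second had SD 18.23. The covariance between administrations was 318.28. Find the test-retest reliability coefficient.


r = cov(X,Y) / (SD_X * SD_Y)
r = 318.28 / (17.67 * 18.23)
r = 318.28 / 322.1241
r = 0.9881

0.9881


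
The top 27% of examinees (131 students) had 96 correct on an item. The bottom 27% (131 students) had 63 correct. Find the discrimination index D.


p_upper = 96/131 = 0.7328
p_lower = 63/131 = 0.4809
D = 0.7328 - 0.4809 = 0.2519

0.2519


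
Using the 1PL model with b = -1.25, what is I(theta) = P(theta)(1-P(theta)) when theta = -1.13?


P = 1/(1+exp(-(-1.13--1.25))) = 0.53
I = P*(1-P) = 0.53 * 0.47
I = 0.2491

0.2491


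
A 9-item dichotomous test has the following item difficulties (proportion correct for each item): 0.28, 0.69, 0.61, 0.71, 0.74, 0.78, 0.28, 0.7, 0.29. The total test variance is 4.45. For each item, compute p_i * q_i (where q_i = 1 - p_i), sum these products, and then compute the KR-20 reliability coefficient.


For each item, compute p_i * q_i:
  Item 1: 0.28 * 0.72 = 0.2016
  Item 2: 0.69 * 0.31 = 0.2139
  Item 3: 0.61 * 0.39 = 0.2379
  Item 4: 0.71 * 0.29 = 0.2059
  Item 5: 0.74 * 0.26 = 0.1924
  Item 6: 0.78 * 0.22 = 0.1716
  Item 7: 0.28 * 0.72 = 0.2016
  Item 8: 0.7 * 0.3 = 0.21
  Item 9: 0.29 * 0.71 = 0.2059
Sum(p_i * q_i) = 0.2016 + 0.2139 + 0.2379 + 0.2059 + 0.1924 + 0.1716 + 0.2016 + 0.21 + 0.2059 = 1.8408
KR-20 = (k/(k-1)) * (1 - Sum(p_i*q_i) / Var_total)
= (9/8) * (1 - 1.8408/4.45)
= 1.125 * 0.5863
KR-20 = 0.6596

0.6596


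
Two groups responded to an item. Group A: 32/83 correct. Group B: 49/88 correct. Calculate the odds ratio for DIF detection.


Odds_A = 32/51 = 0.6275
Odds_B = 49/39 = 1.2564
OR = Odds_A / Odds_B = 0.6275 / 1.2564
Exactly, OR = (32 * 39) / (51 * 49) = 1248 / 2499
OR = 0.4994

0.4994


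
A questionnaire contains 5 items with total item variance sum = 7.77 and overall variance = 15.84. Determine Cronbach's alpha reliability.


alpha = (k/(k-1)) * (1 - sum(si^2)/s_total^2)
= (5/4) * (1 - 7.77/15.84)
alpha = 0.6368

0.6368


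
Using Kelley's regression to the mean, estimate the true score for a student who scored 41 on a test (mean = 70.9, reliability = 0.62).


T_est = rxx * X + (1 - rxx) * mean
T_est = 0.62 * 41 + 0.38 * 70.9
T_est = 25.42 + 26.942
T_est = 52.362

52.362


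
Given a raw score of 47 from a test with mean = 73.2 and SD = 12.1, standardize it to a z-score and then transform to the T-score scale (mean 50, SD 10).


z = (X - mean) / SD = (47 - 73.2) / 12.1
z = -26.2 / 12.1
z = -2.1653
T-score = T = 50 + 10z
Carry z at full precision (z = -26.2 / 12.1) into the conversion:
T-score = 50 + 10 * (-26.2 / 12.1) = 50 + -262 / 12.1
T-score = 50 + -21.6529
T-score = 28.3471

28.3471


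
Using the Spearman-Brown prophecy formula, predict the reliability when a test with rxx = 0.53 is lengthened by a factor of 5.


r_new = (n * rxx) / (1 + (n-1) * rxx)
r_new = (5 * 0.53) / (1 + 4 * 0.53)
r_new = 2.65 / 3.12
r_new = 0.8494

0.8494


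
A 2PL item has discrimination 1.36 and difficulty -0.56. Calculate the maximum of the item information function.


For 2PL, max info at theta = b = -0.56
I_max = a^2 / 4 = 1.36^2 / 4
= 1.8496 / 4
I_max = 0.4624

0.4624


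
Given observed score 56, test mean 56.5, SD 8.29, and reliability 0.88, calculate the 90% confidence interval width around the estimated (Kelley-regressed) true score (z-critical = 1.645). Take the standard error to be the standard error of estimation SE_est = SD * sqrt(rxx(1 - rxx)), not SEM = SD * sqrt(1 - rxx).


True score estimate = 0.88*56 + 0.12*56.5 = 56.06
SE_est = SD * sqrt(rxx * (1 - rxx)) = 8.29 * sqrt(0.88 * 0.12) = 8.29 * sqrt(0.1056) = 2.693931
CI = T_est +/- z * SE_est, so width = 2 * z * SE_est = 2 * 1.645 * 2.693931
Width = 8.863

8.863


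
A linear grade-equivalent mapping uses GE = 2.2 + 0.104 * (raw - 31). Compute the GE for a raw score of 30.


raw - median = 30 - 31 = -1
slope * diff = 0.104 * -1 = -0.104
GE = 2.2 + -0.104
GE = 2.096

2.096


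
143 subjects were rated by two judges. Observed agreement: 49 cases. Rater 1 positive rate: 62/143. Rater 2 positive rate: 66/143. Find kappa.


P_o = 49/143 = 0.342657
P_e = (62*66 + 81*77) / 20449 = 0.50511
kappa = (P_o - P_e) / (1 - P_e)
kappa = (0.342657 - 0.50511) / (1 - 0.50511)
kappa = -0.3283

-0.3283


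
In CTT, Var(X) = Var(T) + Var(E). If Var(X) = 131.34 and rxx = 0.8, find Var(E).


var_true = rxx * var_obs = 0.8 * 131.34 = 105.072
var_error = var_obs - var_true
var_error = 131.34 - 105.072
var_error = 26.268

26.268


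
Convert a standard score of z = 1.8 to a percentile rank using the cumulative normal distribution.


CDF(z) = 0.5 * (1 + erf(z/sqrt(2)))
erf(1.2728) = 0.9281
CDF = 0.9641
Percentile rank = 0.9641 * 100 = 96.41

96.41


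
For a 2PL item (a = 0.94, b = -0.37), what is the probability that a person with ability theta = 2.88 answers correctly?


a*(theta - b) = 0.94 * (2.88 - -0.37) = 3.055
exp(-3.055) = 0.0471
P = 1 / (1 + 0.0471)
P = 0.955

0.955


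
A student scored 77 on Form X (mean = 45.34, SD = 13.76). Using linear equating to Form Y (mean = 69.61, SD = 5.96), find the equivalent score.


slope = SD_Y / SD_X = 5.96 / 13.76 ~ 0.4331
intercept = mean_Y - slope * mean_X = 69.61 - (5.96 / 13.76) * 45.34 ~ 49.9715
Y = slope * X + intercept. To avoid rounding drift from the rounded slope/intercept, evaluate the equivalent form Y = mean_Y + SD_Y * (X - mean_X) / SD_X at full precision:
Y = 69.61 + 5.96 * (77 - 45.34) / 13.76
Y = 69.61 + 5.96 * 31.66 / 13.76
Y = 69.61 + 188.6936 / 13.76
Y = 69.61 + 13.7132
Y = 83.3232

83.3232


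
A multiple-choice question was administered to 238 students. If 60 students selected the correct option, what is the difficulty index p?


Item difficulty p = number correct / total examinees
p = 60 / 238
p = 0.2521

0.2521


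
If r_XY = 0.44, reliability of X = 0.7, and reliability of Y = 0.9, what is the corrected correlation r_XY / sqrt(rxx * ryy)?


r_corrected = rxy / sqrt(rxx * ryy)
= 0.44 / sqrt(0.7 * 0.9)
= 0.44 / sqrt(0.63)
= 0.44 / 0.793725
r_corrected = 0.5543

0.5543


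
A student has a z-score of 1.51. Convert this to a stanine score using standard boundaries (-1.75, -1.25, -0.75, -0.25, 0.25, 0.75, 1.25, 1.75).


Stanine boundaries: [-1.75, -1.25, -0.75, -0.25, 0.25, 0.75, 1.25, 1.75]
z = 1.51
Check each boundary:
  z >= -1.75 -> could be stanine 2
  z >= -1.25 -> could be stanine 3
  z >= -0.75 -> could be stanine 4
  z >= -0.25 -> could be stanine 5
  z >= 0.25 -> could be stanine 6
  z >= 0.75 -> could be stanine 7
  z >= 1.25 -> could be stanine 8
  z < 1.75
Highest qualifying boundary gives stanine = 8

8


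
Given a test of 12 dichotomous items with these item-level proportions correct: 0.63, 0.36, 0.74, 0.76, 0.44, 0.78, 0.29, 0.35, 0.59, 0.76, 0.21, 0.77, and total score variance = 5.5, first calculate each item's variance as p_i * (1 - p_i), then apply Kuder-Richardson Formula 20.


For each item, compute p_i * q_i:
  Item 1: 0.63 * 0.37 = 0.2331
  Item 2: 0.36 * 0.64 = 0.2304
  Item 3: 0.74 * 0.26 = 0.1924
  Item 4: 0.76 * 0.24 = 0.1824
  Item 5: 0.44 * 0.56 = 0.2464
  Item 6: 0.78 * 0.22 = 0.1716
  Item 7: 0.29 * 0.71 = 0.2059
  Item 8: 0.35 * 0.65 = 0.2275
  Item 9: 0.59 * 0.41 = 0.2419
  Item 10: 0.76 * 0.24 = 0.1824
  Item 11: 0.21 * 0.79 = 0.1659
  Item 12: 0.77 * 0.23 = 0.1771
Sum(p_i * q_i) = 0.2331 + 0.2304 + 0.1924 + 0.1824 + 0.2464 + 0.1716 + 0.2059 + 0.2275 + 0.2419 + 0.1824 + 0.1659 + 0.1771 = 2.457
KR-20 = (k/(k-1)) * (1 - Sum(p_i*q_i) / Var_total)
= (12/11) * (1 - 2.457/5.5)
= 1.0909 * 0.5533
KR-20 = 0.6036

0.6036


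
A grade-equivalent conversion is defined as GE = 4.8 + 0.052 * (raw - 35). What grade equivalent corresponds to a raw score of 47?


raw - median = 47 - 35 = 12
slope * diff = 0.052 * 12 = 0.624
GE = 4.8 + 0.624
GE = 5.424

5.424


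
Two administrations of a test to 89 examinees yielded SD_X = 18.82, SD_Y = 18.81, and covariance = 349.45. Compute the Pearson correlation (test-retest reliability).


r = cov(X,Y) / (SD_X * SD_Y)
r = 349.45 / (18.82 * 18.81)
r = 349.45 / 354.0042
r = 0.9871

0.9871


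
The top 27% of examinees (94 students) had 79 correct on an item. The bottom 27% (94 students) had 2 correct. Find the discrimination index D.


p_upper = 79/94 = 0.8404
p_lower = 2/94 = 0.0213
D = 0.8404 - 0.0213 = 0.8191

0.8191


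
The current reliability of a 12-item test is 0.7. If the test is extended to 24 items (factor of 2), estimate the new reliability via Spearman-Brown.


r_new = (n * rxx) / (1 + (n-1) * rxx)
r_new = (2 * 0.7) / (1 + 1 * 0.7)
r_new = 1.4 / 1.7
r_new = 0.8235

0.8235


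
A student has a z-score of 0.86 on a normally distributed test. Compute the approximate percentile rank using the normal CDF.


CDF(z) = 0.5 * (1 + erf(z/sqrt(2)))
erf(0.6081) = 0.6102
CDF = 0.8051
Percentile rank = 0.8051 * 100 = 80.51

80.51


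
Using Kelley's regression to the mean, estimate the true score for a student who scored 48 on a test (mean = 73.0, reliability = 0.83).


T_est = rxx * X + (1 - rxx) * mean
T_est = 0.83 * 48 + 0.17 * 73.0
T_est = 39.84 + 12.41
T_est = 52.25

52.25


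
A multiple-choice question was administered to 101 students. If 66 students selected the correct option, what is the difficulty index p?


Item difficulty p = number correct / total examinees
p = 66 / 101
p = 0.6535

0.6535


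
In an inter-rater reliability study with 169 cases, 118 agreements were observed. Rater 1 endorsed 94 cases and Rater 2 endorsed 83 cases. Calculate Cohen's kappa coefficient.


P_o = 118/169 = 0.698225
P_e = (94*83 + 75*86) / 28561 = 0.499002
kappa = (P_o - P_e) / (1 - P_e)
kappa = (0.698225 - 0.499002) / (1 - 0.499002)
kappa = 0.3977

0.3977


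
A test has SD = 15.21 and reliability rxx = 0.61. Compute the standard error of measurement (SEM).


SEM = SD * sqrt(1 - rxx)
SEM = 15.21 * sqrt(1 - 0.61)
SEM = 15.21 * sqrt(0.39) = 15.21 * 0.6245
SEM = 9.4986

9.4986


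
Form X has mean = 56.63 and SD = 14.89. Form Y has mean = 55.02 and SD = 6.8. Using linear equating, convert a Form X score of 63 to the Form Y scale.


slope = SD_Y / SD_X = 6.8 / 14.89 ~ 0.4567
intercept = mean_Y - slope * mean_X = 55.02 - (6.8 / 14.89) * 56.63 ~ 29.1581
Y = slope * X + intercept. To avoid rounding drift from the rounded slope/intercept, evaluate the equivalent form Y = mean_Y + SD_Y * (X - mean_X) / SD_X at full precision:
Y = 55.02 + 6.8 * (63 - 56.63) / 14.89
Y = 55.02 + 6.8 * 6.37 / 14.89
Y = 55.02 + 43.316 / 14.89
Y = 55.02 + 2.9091
Y = 57.9291

57.9291


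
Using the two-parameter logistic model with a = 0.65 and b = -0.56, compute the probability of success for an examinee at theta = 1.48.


a*(theta - b) = 0.65 * (1.48 - -0.56) = 1.326
exp(-1.326) = 0.2655
P = 1 / (1 + 0.2655)
P = 0.7902

0.7902


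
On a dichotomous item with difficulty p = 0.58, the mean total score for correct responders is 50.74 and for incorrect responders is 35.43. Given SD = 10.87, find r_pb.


q = 1 - p = 0.42
rpb = ((M1 - M0) / SD) * sqrt(p * q)
rpb = ((50.74 - 35.43) / 10.87) * sqrt(0.58 * 0.42)
rpb = 0.6952

0.6952


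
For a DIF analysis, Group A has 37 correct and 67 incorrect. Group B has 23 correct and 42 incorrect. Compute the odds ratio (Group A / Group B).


Odds_A = 37/67 = 0.5522
Odds_B = 23/42 = 0.5476
OR = Odds_A / Odds_B = 0.5522 / 0.5476
Exactly, OR = (37 * 42) / (67 * 23) = 1554 / 1541
OR = 1.0084

1.0084


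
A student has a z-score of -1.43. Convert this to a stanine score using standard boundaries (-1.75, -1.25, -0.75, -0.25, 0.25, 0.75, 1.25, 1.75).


Stanine boundaries: [-1.75, -1.25, -0.75, -0.25, 0.25, 0.75, 1.25, 1.75]
z = -1.43
Check each boundary:
  z >= -1.75 -> could be stanine 2
  z < -1.25
  z < -0.75
  z < -0.25
  z < 0.25
  z < 0.75
  z < 1.25
  z < 1.75
Highest qualifying boundary gives stanine = 2

2


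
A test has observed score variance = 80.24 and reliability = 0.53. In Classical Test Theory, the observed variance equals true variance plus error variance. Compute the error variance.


var_true = rxx * var_obs = 0.53 * 80.24 = 42.5272
var_error = var_obs - var_true
var_error = 80.24 - 42.5272
var_error = 37.7128

37.7128


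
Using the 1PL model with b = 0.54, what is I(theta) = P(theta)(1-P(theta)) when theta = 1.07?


P = 1/(1+exp(-(1.07-0.54))) = 0.6295
I = P*(1-P) = 0.6295 * 0.3705
I = 0.2332

0.2332


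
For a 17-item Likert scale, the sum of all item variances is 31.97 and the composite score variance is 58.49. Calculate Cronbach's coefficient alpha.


alpha = (k/(k-1)) * (1 - sum(si^2)/s_total^2)
= (17/16) * (1 - 31.97/58.49)
alpha = 0.4817

0.4817


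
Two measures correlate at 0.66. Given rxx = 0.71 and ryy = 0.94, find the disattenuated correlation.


r_corrected = rxy / sqrt(rxx * ryy)
= 0.66 / sqrt(0.71 * 0.94)
= 0.66 / sqrt(0.6674)
= 0.66 / 0.816946
r_corrected = 0.8079

0.8079


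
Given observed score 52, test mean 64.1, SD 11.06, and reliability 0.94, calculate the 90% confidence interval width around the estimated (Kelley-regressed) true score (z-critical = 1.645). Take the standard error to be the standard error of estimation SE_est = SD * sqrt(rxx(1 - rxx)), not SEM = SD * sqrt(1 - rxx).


True score estimate = 0.94*52 + 0.06*64.1 = 52.726
SE_est = SD * sqrt(rxx * (1 - rxx)) = 11.06 * sqrt(0.94 * 0.06) = 11.06 * sqrt(0.0564) = 2.626604
CI = T_est +/- z * SE_est, so width = 2 * z * SE_est = 2 * 1.645 * 2.626604
Width = 8.6415

8.6415


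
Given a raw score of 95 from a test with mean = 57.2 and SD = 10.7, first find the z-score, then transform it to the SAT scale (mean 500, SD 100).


z = (X - mean) / SD = (95 - 57.2) / 10.7
z = 37.8 / 10.7
z = 3.5327
SAT-scale = SAT = 500 + 100z
Carry z at full precision (z = 37.8 / 10.7) into the conversion:
SAT-scale = 500 + 100 * (37.8 / 10.7) = 500 + 3780 / 10.7
SAT-scale = 500 + 353.271
SAT-scale = 853.271

853.271


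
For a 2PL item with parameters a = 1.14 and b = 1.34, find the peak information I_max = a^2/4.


For 2PL, max info at theta = b = 1.34
I_max = a^2 / 4 = 1.14^2 / 4
= 1.2996 / 4
I_max = 0.3249

0.3249


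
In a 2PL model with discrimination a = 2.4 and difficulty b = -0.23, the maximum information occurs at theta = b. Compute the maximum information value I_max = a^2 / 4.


For 2PL, max info at theta = b = -0.23
I_max = a^2 / 4 = 2.4^2 / 4
= 5.76 / 4
I_max = 1.44

1.44


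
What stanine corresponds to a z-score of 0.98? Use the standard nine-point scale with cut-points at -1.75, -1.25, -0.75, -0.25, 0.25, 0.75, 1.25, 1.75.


Stanine boundaries: [-1.75, -1.25, -0.75, -0.25, 0.25, 0.75, 1.25, 1.75]
z = 0.98
Check each boundary:
  z >= -1.75 -> could be stanine 2
  z >= -1.25 -> could be stanine 3
  z >= -0.75 -> could be stanine 4
  z >= -0.25 -> could be stanine 5
  z >= 0.25 -> could be stanine 6
  z >= 0.75 -> could be stanine 7
  z < 1.25
  z < 1.75
Highest qualifying boundary gives stanine = 7

7


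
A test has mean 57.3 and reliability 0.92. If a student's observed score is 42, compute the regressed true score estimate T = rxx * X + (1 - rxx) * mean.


T_est = rxx * X + (1 - rxx) * mean
T_est = 0.92 * 42 + 0.08 * 57.3
T_est = 38.64 + 4.584
T_est = 43.224

43.224


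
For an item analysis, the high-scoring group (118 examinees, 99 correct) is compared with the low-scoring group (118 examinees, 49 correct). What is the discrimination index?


p_upper = 99/118 = 0.839
p_lower = 49/118 = 0.4153
D = 0.839 - 0.4153 = 0.4237

0.4237


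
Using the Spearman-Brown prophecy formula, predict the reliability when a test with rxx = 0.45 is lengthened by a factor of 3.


r_new = (n * rxx) / (1 + (n-1) * rxx)
r_new = (3 * 0.45) / (1 + 2 * 0.45)
r_new = 1.35 / 1.9
r_new = 0.7105

0.7105


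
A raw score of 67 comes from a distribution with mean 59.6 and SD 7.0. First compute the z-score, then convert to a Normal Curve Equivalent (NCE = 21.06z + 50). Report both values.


z = (X - mean) / SD = (67 - 59.6) / 7.0
z = 7.4 / 7.0
z = 1.0571
NCE = NCE = 21.06z + 50
Carry z at full precision (z = 7.4 / 7.0) into the conversion:
NCE = 21.06 * (7.4 / 7.0) + 50 = 155.844 / 7.0 + 50
NCE = 22.2634 + 50
NCE = 72.2634

72.2634


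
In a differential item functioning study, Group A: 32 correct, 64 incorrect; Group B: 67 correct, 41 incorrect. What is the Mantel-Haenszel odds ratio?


Odds_A = 32/64 = 0.5
Odds_B = 67/41 = 1.6341
OR = Odds_A / Odds_B = 0.5 / 1.6341
Exactly, OR = (32 * 41) / (64 * 67) = 1312 / 4288
OR = 0.306

0.306


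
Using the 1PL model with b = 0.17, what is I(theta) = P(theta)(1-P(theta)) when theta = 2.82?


P = 1/(1+exp(-(2.82-0.17))) = 0.934
I = P*(1-P) = 0.934 * 0.066
I = 0.0616

0.0616


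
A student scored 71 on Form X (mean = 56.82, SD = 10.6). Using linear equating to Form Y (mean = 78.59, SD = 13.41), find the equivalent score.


slope = SD_Y / SD_X = 13.41 / 10.6 ~ 1.2651
intercept = mean_Y - slope * mean_X = 78.59 - (13.41 / 10.6) * 56.82 ~ 6.7073
Y = slope * X + intercept. To avoid rounding drift from the rounded slope/intercept, evaluate the equivalent form Y = mean_Y + SD_Y * (X - mean_X) / SD_X at full precision:
Y = 78.59 + 13.41 * (71 - 56.82) / 10.6
Y = 78.59 + 13.41 * 14.18 / 10.6
Y = 78.59 + 190.1538 / 10.6
Y = 78.59 + 17.939
Y = 96.529

96.529


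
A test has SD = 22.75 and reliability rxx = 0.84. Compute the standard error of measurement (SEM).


SEM = SD * sqrt(1 - rxx)
SEM = 22.75 * sqrt(1 - 0.84)
SEM = 22.75 * sqrt(0.16) = 22.75 * 0.4
SEM = 9.1

9.1


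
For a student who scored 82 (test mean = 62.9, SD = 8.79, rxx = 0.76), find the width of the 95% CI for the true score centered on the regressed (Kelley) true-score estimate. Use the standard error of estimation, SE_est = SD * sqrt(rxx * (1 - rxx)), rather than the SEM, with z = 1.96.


True score estimate = 0.76*82 + 0.24*62.9 = 77.416
SE_est = SD * sqrt(rxx * (1 - rxx)) = 8.79 * sqrt(0.76 * 0.24) = 8.79 * sqrt(0.1824) = 3.754061
CI = T_est +/- z * SE_est, so width = 2 * z * SE_est = 2 * 1.96 * 3.754061
Width = 14.7159

14.7159


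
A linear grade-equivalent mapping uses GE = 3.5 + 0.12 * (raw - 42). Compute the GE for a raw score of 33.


raw - median = 33 - 42 = -9
slope * diff = 0.12 * -9 = -1.08
GE = 3.5 + -1.08
GE = 2.42

2.42


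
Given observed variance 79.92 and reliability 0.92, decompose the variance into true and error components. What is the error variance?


var_true = rxx * var_obs = 0.92 * 79.92 = 73.5264
var_error = var_obs - var_true
var_error = 79.92 - 73.5264
var_error = 6.3936

6.3936


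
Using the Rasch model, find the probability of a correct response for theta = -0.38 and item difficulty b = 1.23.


theta - b = -0.38 - 1.23 = -1.61
exp(-(theta - b)) = exp(1.61) = 5.0028
P = 1 / (1 + 5.0028)
P = 0.1666

0.1666


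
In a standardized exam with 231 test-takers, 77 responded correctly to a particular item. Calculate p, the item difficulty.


Item difficulty p = number correct / total examinees
p = 77 / 231
p = 0.3333

0.3333


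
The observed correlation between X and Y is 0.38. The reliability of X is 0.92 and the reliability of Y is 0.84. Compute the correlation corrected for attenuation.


r_corrected = rxy / sqrt(rxx * ryy)
= 0.38 / sqrt(0.92 * 0.84)
= 0.38 / sqrt(0.7728)
= 0.38 / 0.87909
r_corrected = 0.4323

0.4323


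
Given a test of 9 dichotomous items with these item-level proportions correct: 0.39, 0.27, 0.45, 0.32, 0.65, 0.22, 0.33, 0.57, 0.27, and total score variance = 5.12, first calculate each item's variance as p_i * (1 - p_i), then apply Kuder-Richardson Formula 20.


For each item, compute p_i * q_i:
  Item 1: 0.39 * 0.61 = 0.2379
  Item 2: 0.27 * 0.73 = 0.1971
  Item 3: 0.45 * 0.55 = 0.2475
  Item 4: 0.32 * 0.68 = 0.2176
  Item 5: 0.65 * 0.35 = 0.2275
  Item 6: 0.22 * 0.78 = 0.1716
  Item 7: 0.33 * 0.67 = 0.2211
  Item 8: 0.57 * 0.43 = 0.2451
  Item 9: 0.27 * 0.73 = 0.1971
Sum(p_i * q_i) = 0.2379 + 0.1971 + 0.2475 + 0.2176 + 0.2275 + 0.1716 + 0.2211 + 0.2451 + 0.1971 = 1.9625
KR-20 = (k/(k-1)) * (1 - Sum(p_i*q_i) / Var_total)
= (9/8) * (1 - 1.9625/5.12)
= 1.125 * 0.6167
KR-20 = 0.6938

0.6938


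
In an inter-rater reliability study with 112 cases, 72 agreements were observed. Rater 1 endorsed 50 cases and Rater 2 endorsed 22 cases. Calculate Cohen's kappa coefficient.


P_o = 72/112 = 0.642857
P_e = (50*22 + 62*90) / 12544 = 0.532526
kappa = (P_o - P_e) / (1 - P_e)
kappa = (0.642857 - 0.532526) / (1 - 0.532526)
kappa = 0.236

0.236


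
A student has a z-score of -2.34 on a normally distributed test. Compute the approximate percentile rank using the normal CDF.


CDF(z) = 0.5 * (1 + erf(z/sqrt(2)))
erf(-1.6546) = -0.9807
CDF = 0.0096
Percentile rank = 0.0096 * 100 = 0.96

0.96


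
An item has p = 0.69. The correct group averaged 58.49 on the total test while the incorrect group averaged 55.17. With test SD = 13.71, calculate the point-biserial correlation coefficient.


q = 1 - p = 0.31
rpb = ((M1 - M0) / SD) * sqrt(p * q)
rpb = ((58.49 - 55.17) / 13.71) * sqrt(0.69 * 0.31)
rpb = 0.112

0.112


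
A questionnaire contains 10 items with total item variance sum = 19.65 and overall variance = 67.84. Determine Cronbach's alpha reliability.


alpha = (k/(k-1)) * (1 - sum(si^2)/s_total^2)
= (10/9) * (1 - 19.65/67.84)
alpha = 0.7893

0.7893


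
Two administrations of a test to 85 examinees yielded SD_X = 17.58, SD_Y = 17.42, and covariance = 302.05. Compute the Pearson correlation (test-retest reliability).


r = cov(X,Y) / (SD_X * SD_Y)
r = 302.05 / (17.58 * 17.42)
r = 302.05 / 306.2436
r = 0.9863

0.9863


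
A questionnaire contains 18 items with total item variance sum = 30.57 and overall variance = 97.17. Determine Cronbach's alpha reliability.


alpha = (k/(k-1)) * (1 - sum(si^2)/s_total^2)
= (18/17) * (1 - 30.57/97.17)
alpha = 0.7257

0.7257


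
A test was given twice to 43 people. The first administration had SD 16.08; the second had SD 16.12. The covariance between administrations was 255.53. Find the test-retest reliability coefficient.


r = cov(X,Y) / (SD_X * SD_Y)
r = 255.53 / (16.08 * 16.12)
r = 255.53 / 259.2096
r = 0.9858

0.9858


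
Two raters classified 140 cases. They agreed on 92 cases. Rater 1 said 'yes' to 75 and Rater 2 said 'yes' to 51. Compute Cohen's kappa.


P_o = 92/140 = 0.657143
P_e = (75*51 + 65*89) / 19600 = 0.490306
kappa = (P_o - P_e) / (1 - P_e)
kappa = (0.657143 - 0.490306) / (1 - 0.490306)
kappa = 0.3273

0.3273


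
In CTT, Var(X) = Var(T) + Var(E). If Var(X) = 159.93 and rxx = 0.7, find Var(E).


var_true = rxx * var_obs = 0.7 * 159.93 = 111.951
var_error = var_obs - var_true
var_error = 159.93 - 111.951
var_error = 47.979

47.979


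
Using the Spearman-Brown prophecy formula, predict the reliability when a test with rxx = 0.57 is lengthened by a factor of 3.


r_new = (n * rxx) / (1 + (n-1) * rxx)
r_new = (3 * 0.57) / (1 + 2 * 0.57)
r_new = 1.71 / 2.14
r_new = 0.7991

0.7991


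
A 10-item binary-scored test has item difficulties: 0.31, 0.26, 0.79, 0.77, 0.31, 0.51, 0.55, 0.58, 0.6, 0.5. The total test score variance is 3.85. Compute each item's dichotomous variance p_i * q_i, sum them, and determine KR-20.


For each item, compute p_i * q_i:
  Item 1: 0.31 * 0.69 = 0.2139
  Item 2: 0.26 * 0.74 = 0.1924
  Item 3: 0.79 * 0.21 = 0.1659
  Item 4: 0.77 * 0.23 = 0.1771
  Item 5: 0.31 * 0.69 = 0.2139
  Item 6: 0.51 * 0.49 = 0.2499
  Item 7: 0.55 * 0.45 = 0.2475
  Item 8: 0.58 * 0.42 = 0.2436
  Item 9: 0.6 * 0.4 = 0.24
  Item 10: 0.5 * 0.5 = 0.25
Sum(p_i * q_i) = 0.2139 + 0.1924 + 0.1659 + 0.1771 + 0.2139 + 0.2499 + 0.2475 + 0.2436 + 0.24 + 0.25 = 2.1942
KR-20 = (k/(k-1)) * (1 - Sum(p_i*q_i) / Var_total)
= (10/9) * (1 - 2.1942/3.85)
= 1.1111 * 0.4301
KR-20 = 0.4779

0.4779


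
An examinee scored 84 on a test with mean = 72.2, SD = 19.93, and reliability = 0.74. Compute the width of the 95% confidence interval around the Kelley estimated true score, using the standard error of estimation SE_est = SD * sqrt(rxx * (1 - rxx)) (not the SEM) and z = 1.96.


True score estimate = 0.74*84 + 0.26*72.2 = 80.932
SE_est = SD * sqrt(rxx * (1 - rxx)) = 19.93 * sqrt(0.74 * 0.26) = 19.93 * sqrt(0.1924) = 8.74198
CI = T_est +/- z * SE_est, so width = 2 * z * SE_est = 2 * 1.96 * 8.74198
Width = 34.2686

34.2686


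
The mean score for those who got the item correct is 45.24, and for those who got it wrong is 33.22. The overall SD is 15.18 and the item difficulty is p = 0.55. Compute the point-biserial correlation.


q = 1 - p = 0.45
rpb = ((M1 - M0) / SD) * sqrt(p * q)
rpb = ((45.24 - 33.22) / 15.18) * sqrt(0.55 * 0.45)
rpb = 0.3939

0.3939


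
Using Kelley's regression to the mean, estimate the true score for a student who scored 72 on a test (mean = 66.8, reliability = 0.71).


T_est = rxx * X + (1 - rxx) * mean
T_est = 0.71 * 72 + 0.29 * 66.8
T_est = 51.12 + 19.372
T_est = 70.492

70.492


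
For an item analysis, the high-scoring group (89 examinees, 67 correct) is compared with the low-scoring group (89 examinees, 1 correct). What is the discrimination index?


p_upper = 67/89 = 0.7528
p_lower = 1/89 = 0.0112
D = 0.7528 - 0.0112 = 0.7416

0.7416


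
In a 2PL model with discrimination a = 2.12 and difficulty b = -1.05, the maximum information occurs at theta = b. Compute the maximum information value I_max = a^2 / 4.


For 2PL, max info at theta = b = -1.05
I_max = a^2 / 4 = 2.12^2 / 4
= 4.4944 / 4
I_max = 1.1236

1.1236


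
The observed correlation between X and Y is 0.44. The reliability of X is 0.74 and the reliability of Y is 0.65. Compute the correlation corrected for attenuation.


r_corrected = rxy / sqrt(rxx * ryy)
= 0.44 / sqrt(0.74 * 0.65)
= 0.44 / sqrt(0.481)
= 0.44 / 0.693542
r_corrected = 0.6344

0.6344


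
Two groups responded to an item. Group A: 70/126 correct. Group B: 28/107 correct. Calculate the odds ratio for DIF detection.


Odds_A = 70/56 = 1.25
Odds_B = 28/79 = 0.3544
OR = Odds_A / Odds_B = 1.25 / 0.3544
Exactly, OR = (70 * 79) / (56 * 28) = 5530 / 1568
OR = 3.5268

3.5268


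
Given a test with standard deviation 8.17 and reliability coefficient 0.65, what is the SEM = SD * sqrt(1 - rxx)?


SEM = SD * sqrt(1 - rxx)
SEM = 8.17 * sqrt(1 - 0.65)
SEM = 8.17 * sqrt(0.35) = 8.17 * 0.591608
SEM = 4.8334

4.8334


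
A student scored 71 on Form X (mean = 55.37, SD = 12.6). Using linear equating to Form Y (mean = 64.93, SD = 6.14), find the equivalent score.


slope = SD_Y / SD_X = 6.14 / 12.6 ~ 0.4873
intercept = mean_Y - slope * mean_X = 64.93 - (6.14 / 12.6) * 55.37 ~ 37.9481
Y = slope * X + intercept. To avoid rounding drift from the rounded slope/intercept, evaluate the equivalent form Y = mean_Y + SD_Y * (X - mean_X) / SD_X at full precision:
Y = 64.93 + 6.14 * (71 - 55.37) / 12.6
Y = 64.93 + 6.14 * 15.63 / 12.6
Y = 64.93 + 95.9682 / 12.6
Y = 64.93 + 7.6165
Y = 72.5465

72.5465


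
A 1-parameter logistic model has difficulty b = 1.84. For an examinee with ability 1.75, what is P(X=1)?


theta - b = 1.75 - 1.84 = -0.09
exp(-(theta - b)) = exp(0.09) = 1.0942
P = 1 / (1 + 1.0942)
P = 0.4775

0.4775


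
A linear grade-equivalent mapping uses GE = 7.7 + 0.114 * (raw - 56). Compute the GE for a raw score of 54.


raw - median = 54 - 56 = -2
slope * diff = 0.114 * -2 = -0.228
GE = 7.7 + -0.228
GE = 7.472

7.472


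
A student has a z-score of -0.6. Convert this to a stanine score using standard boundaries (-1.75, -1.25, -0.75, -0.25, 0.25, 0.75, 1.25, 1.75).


Stanine boundaries: [-1.75, -1.25, -0.75, -0.25, 0.25, 0.75, 1.25, 1.75]
z = -0.6
Check each boundary:
  z >= -1.75 -> could be stanine 2
  z >= -1.25 -> could be stanine 3
  z >= -0.75 -> could be stanine 4
  z < -0.25
  z < 0.25
  z < 0.75
  z < 1.25
  z < 1.75
Highest qualifying boundary gives stanine = 4

4


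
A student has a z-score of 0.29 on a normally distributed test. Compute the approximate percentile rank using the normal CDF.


CDF(z) = 0.5 * (1 + erf(z/sqrt(2)))
erf(0.2051) = 0.2282
CDF = 0.6141
Percentile rank = 0.6141 * 100 = 61.41

61.41


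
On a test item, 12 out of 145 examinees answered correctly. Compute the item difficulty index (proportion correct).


Item difficulty p = number correct / total examinees
p = 12 / 145
p = 0.0828

0.0828


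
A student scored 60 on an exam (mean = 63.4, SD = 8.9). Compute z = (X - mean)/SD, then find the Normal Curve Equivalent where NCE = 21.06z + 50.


z = (X - mean) / SD = (60 - 63.4) / 8.9
z = -3.4 / 8.9
z = -0.382
NCE = NCE = 21.06z + 50
Carry z at full precision (z = -3.4 / 8.9) into the conversion:
NCE = 21.06 * (-3.4 / 8.9) + 50 = -71.604 / 8.9 + 50
NCE = -8.0454 + 50
NCE = 41.9546

41.9546


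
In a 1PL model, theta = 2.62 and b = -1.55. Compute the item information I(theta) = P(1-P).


P = 1/(1+exp(-(2.62--1.55))) = 0.9848
I = P*(1-P) = 0.9848 * 0.0152
I = 0.015

0.015


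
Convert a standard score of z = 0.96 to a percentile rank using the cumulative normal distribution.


CDF(z) = 0.5 * (1 + erf(z/sqrt(2)))
erf(0.6788) = 0.6629
CDF = 0.8315
Percentile rank = 0.8315 * 100 = 83.15

83.15


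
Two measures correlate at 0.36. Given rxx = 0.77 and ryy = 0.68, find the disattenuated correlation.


r_corrected = rxy / sqrt(rxx * ryy)
= 0.36 / sqrt(0.77 * 0.68)
= 0.36 / sqrt(0.5236)
= 0.36 / 0.723602
r_corrected = 0.4975

0.4975


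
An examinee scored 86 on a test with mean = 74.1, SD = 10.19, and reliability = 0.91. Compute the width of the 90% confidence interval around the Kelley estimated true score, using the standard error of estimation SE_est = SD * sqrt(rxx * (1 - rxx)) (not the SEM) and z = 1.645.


True score estimate = 0.91*86 + 0.09*74.1 = 84.929
SE_est = SD * sqrt(rxx * (1 - rxx)) = 10.19 * sqrt(0.91 * 0.09) = 10.19 * sqrt(0.0819) = 2.916192
CI = T_est +/- z * SE_est, so width = 2 * z * SE_est = 2 * 1.645 * 2.916192
Width = 9.5943

9.5943


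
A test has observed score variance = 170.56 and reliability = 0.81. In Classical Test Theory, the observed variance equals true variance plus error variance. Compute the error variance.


var_true = rxx * var_obs = 0.81 * 170.56 = 138.1536
var_error = var_obs - var_true
var_error = 170.56 - 138.1536
var_error = 32.4064

32.4064


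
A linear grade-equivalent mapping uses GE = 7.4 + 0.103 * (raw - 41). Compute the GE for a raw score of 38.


raw - median = 38 - 41 = -3
slope * diff = 0.103 * -3 = -0.309
GE = 7.4 + -0.309
GE = 7.091

7.091


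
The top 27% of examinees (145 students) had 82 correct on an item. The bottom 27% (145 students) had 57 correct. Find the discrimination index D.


p_upper = 82/145 = 0.5655
p_lower = 57/145 = 0.3931
D = 0.5655 - 0.3931 = 0.1724

0.1724


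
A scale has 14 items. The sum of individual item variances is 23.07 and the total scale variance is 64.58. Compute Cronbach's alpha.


alpha = (k/(k-1)) * (1 - sum(si^2)/s_total^2)
= (14/13) * (1 - 23.07/64.58)
alpha = 0.6922

0.6922


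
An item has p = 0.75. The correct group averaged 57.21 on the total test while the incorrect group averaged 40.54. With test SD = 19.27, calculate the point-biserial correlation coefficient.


q = 1 - p = 0.25
rpb = ((M1 - M0) / SD) * sqrt(p * q)
rpb = ((57.21 - 40.54) / 19.27) * sqrt(0.75 * 0.25)
rpb = 0.3746

0.3746


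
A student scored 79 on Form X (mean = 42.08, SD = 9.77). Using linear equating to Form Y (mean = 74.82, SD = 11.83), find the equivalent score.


slope = SD_Y / SD_X = 11.83 / 9.77 ~ 1.2108
intercept = mean_Y - slope * mean_X = 74.82 - (11.83 / 9.77) * 42.08 ~ 23.8675
Y = slope * X + intercept. To avoid rounding drift from the rounded slope/intercept, evaluate the equivalent form Y = mean_Y + SD_Y * (X - mean_X) / SD_X at full precision:
Y = 74.82 + 11.83 * (79 - 42.08) / 9.77
Y = 74.82 + 11.83 * 36.92 / 9.77
Y = 74.82 + 436.7636 / 9.77
Y = 74.82 + 44.7046
Y = 119.5246

119.5246


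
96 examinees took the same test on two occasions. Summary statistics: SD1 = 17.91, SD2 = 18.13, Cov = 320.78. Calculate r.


r = cov(X,Y) / (SD_X * SD_Y)
r = 320.78 / (17.91 * 18.13)
r = 320.78 / 324.7083
r = 0.9879

0.9879


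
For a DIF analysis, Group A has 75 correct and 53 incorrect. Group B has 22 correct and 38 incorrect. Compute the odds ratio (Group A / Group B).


Odds_A = 75/53 = 1.4151
Odds_B = 22/38 = 0.5789
OR = Odds_A / Odds_B = 1.4151 / 0.5789
Exactly, OR = (75 * 38) / (53 * 22) = 2850 / 1166
OR = 2.4443

2.4443


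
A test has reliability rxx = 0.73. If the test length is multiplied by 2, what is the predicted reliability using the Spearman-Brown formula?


r_new = (n * rxx) / (1 + (n-1) * rxx)
r_new = (2 * 0.73) / (1 + 1 * 0.73)
r_new = 1.46 / 1.73
r_new = 0.8439

0.8439


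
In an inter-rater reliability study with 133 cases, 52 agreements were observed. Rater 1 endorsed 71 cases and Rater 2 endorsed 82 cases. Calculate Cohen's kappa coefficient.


P_o = 52/133 = 0.390977
P_e = (71*82 + 62*51) / 17689 = 0.507886
kappa = (P_o - P_e) / (1 - P_e)
kappa = (0.390977 - 0.507886) / (1 - 0.507886)
kappa = -0.2376

-0.2376


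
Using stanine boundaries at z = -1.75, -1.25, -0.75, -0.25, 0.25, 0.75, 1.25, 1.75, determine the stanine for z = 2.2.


Stanine boundaries: [-1.75, -1.25, -0.75, -0.25, 0.25, 0.75, 1.25, 1.75]
z = 2.2
Check each boundary:
  z >= -1.75 -> could be stanine 2
  z >= -1.25 -> could be stanine 3
  z >= -0.75 -> could be stanine 4
  z >= -0.25 -> could be stanine 5
  z >= 0.25 -> could be stanine 6
  z >= 0.75 -> could be stanine 7
  z >= 1.25 -> could be stanine 8
  z >= 1.75 -> could be stanine 9
Highest qualifying boundary gives stanine = 9

9


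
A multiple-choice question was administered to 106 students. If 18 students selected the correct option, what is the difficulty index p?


Item difficulty p = number correct / total examinees
p = 18 / 106
p = 0.1698

0.1698


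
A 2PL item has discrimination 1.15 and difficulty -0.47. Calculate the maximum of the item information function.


For 2PL, max info at theta = b = -0.47
I_max = a^2 / 4 = 1.15^2 / 4
= 1.3225 / 4
I_max = 0.3306

0.3306


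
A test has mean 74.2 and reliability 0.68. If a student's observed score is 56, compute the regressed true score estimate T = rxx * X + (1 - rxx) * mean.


T_est = rxx * X + (1 - rxx) * mean
T_est = 0.68 * 56 + 0.32 * 74.2
T_est = 38.08 + 23.744
T_est = 61.824

61.824


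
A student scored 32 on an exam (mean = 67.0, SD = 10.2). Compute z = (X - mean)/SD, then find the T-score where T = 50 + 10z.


z = (X - mean) / SD = (32 - 67.0) / 10.2
z = -35.0 / 10.2
z = -3.4314
T-score = T = 50 + 10z
Carry z at full precision (z = -35.0 / 10.2) into the conversion:
T-score = 50 + 10 * (-35.0 / 10.2) = 50 + -350 / 10.2
T-score = 50 + -34.3137
T-score = 15.6863

15.6863


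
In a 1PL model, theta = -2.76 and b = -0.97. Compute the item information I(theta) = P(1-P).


P = 1/(1+exp(-(-2.76--0.97))) = 0.1431
I = P*(1-P) = 0.1431 * 0.8569
I = 0.1226

0.1226


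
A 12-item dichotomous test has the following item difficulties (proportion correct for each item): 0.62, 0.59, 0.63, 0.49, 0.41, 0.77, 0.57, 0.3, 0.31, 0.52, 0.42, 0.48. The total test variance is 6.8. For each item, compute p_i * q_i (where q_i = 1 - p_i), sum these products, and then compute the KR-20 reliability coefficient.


For each item, compute p_i * q_i:
  Item 1: 0.62 * 0.38 = 0.2356
  Item 2: 0.59 * 0.41 = 0.2419
  Item 3: 0.63 * 0.37 = 0.2331
  Item 4: 0.49 * 0.51 = 0.2499
  Item 5: 0.41 * 0.59 = 0.2419
  Item 6: 0.77 * 0.23 = 0.1771
  Item 7: 0.57 * 0.43 = 0.2451
  Item 8: 0.3 * 0.7 = 0.21
  Item 9: 0.31 * 0.69 = 0.2139
  Item 10: 0.52 * 0.48 = 0.2496
  Item 11: 0.42 * 0.58 = 0.2436
  Item 12: 0.48 * 0.52 = 0.2496
Sum(p_i * q_i) = 0.2356 + 0.2419 + 0.2331 + 0.2499 + 0.2419 + 0.1771 + 0.2451 + 0.21 + 0.2139 + 0.2496 + 0.2436 + 0.2496 = 2.7913
KR-20 = (k/(k-1)) * (1 - Sum(p_i*q_i) / Var_total)
= (12/11) * (1 - 2.7913/6.8)
= 1.0909 * 0.5895
KR-20 = 0.6431

0.6431


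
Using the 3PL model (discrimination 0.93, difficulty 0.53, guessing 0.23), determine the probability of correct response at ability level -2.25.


logit = 0.93*(-2.25 - 0.53) = -2.5854
P* = 1/(1 + exp(--2.5854)) = 0.0701
P = 0.23 + (1 - 0.23) * 0.0701
P = 0.284

0.284


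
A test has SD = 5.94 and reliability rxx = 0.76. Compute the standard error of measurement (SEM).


SEM = SD * sqrt(1 - rxx)
SEM = 5.94 * sqrt(1 - 0.76)
SEM = 5.94 * sqrt(0.24) = 5.94 * 0.489898
SEM = 2.91

2.91


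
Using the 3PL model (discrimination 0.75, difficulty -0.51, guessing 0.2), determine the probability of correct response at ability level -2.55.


logit = 0.75*(-2.55 - -0.51) = -1.53
P* = 1/(1 + exp(--1.53)) = 0.178
P = 0.2 + (1 - 0.2) * 0.178
P = 0.3424

0.3424


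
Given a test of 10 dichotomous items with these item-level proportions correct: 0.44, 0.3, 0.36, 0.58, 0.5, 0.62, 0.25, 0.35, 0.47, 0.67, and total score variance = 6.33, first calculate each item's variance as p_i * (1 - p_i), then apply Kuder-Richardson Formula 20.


For each item, compute p_i * q_i:
  Item 1: 0.44 * 0.56 = 0.2464
  Item 2: 0.3 * 0.7 = 0.21
  Item 3: 0.36 * 0.64 = 0.2304
  Item 4: 0.58 * 0.42 = 0.2436
  Item 5: 0.5 * 0.5 = 0.25
  Item 6: 0.62 * 0.38 = 0.2356
  Item 7: 0.25 * 0.75 = 0.1875
  Item 8: 0.35 * 0.65 = 0.2275
  Item 9: 0.47 * 0.53 = 0.2491
  Item 10: 0.67 * 0.33 = 0.2211
Sum(p_i * q_i) = 0.2464 + 0.21 + 0.2304 + 0.2436 + 0.25 + 0.2356 + 0.1875 + 0.2275 + 0.2491 + 0.2211 = 2.3012
KR-20 = (k/(k-1)) * (1 - Sum(p_i*q_i) / Var_total)
= (10/9) * (1 - 2.3012/6.33)
= 1.1111 * 0.6365
KR-20 = 0.7072

0.7072


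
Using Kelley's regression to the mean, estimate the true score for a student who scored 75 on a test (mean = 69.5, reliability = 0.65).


T_est = rxx * X + (1 - rxx) * mean
T_est = 0.65 * 75 + 0.35 * 69.5
T_est = 48.75 + 24.325
T_est = 73.075

73.075


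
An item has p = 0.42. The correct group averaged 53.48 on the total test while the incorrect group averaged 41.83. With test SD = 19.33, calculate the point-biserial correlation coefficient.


q = 1 - p = 0.58
rpb = ((M1 - M0) / SD) * sqrt(p * q)
rpb = ((53.48 - 41.83) / 19.33) * sqrt(0.42 * 0.58)
rpb = 0.2975

0.2975


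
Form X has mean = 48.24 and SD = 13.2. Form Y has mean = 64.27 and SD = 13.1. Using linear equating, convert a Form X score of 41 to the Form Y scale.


slope = SD_Y / SD_X = 13.1 / 13.2 ~ 0.9924
intercept = mean_Y - slope * mean_X = 64.27 - (13.1 / 13.2) * 48.24 ~ 16.3955
Y = slope * X + intercept. To avoid rounding drift from the rounded slope/intercept, evaluate the equivalent form Y = mean_Y + SD_Y * (X - mean_X) / SD_X at full precision:
Y = 64.27 + 13.1 * (41 - 48.24) / 13.2
Y = 64.27 - 13.1 * 7.24 / 13.2
Y = 64.27 - 94.844 / 13.2
Y = 64.27 - 7.1852
Y = 57.0848

57.0848


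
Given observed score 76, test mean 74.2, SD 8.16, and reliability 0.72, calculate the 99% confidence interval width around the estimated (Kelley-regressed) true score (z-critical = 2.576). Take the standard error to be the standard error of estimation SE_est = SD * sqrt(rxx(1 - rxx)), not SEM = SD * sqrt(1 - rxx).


True score estimate = 0.72*76 + 0.28*74.2 = 75.496
SE_est = SD * sqrt(rxx * (1 - rxx)) = 8.16 * sqrt(0.72 * 0.28) = 8.16 * sqrt(0.2016) = 3.663831
CI = T_est +/- z * SE_est, so width = 2 * z * SE_est = 2 * 2.576 * 3.663831
Width = 18.8761

18.8761


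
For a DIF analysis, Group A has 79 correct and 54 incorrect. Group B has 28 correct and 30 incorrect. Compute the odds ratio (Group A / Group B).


Odds_A = 79/54 = 1.463
Odds_B = 28/30 = 0.9333
OR = Odds_A / Odds_B = 1.463 / 0.9333
Exactly, OR = (79 * 30) / (54 * 28) = 2370 / 1512
OR = 1.5675

1.5675
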